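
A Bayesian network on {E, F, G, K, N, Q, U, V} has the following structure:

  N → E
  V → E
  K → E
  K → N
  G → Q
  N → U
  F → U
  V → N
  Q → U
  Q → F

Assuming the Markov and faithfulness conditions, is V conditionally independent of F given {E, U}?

No

6 paths connect V and F; each must be blocked for d-separation to hold:
Path 1: V → N → U ← Q → F
  N is a chain and N is not conditioned on; U is a collider and U is conditioned on, which opens it; Q is a fork and Q is not conditioned on — no node blocks this path, so it is active.
Path 2: V → N → U ← F
  N is a chain and N is not conditioned on; U is a collider and U is conditioned on, which opens it — no node blocks this path, so it is active.
Path 3: V → E ← N → U ← Q → F
  E is a collider and E is conditioned on, which opens it; N is a fork and N is not conditioned on; U is a collider and U is conditioned on, which opens it; Q is a fork and Q is not conditioned on — no node blocks this path, so it is active.
Path 4: V → E ← N → U ← F
  E is a collider and E is conditioned on, which opens it; N is a fork and N is not conditioned on; U is a collider and U is conditioned on, which opens it — no node blocks this path, so it is active.
Path 5: V → E ← K → N → U ← Q → F
  E is a collider and E is conditioned on, which opens it; K is a fork and K is not conditioned on; N is a chain and N is not conditioned on; U is a collider and U is conditioned on, which opens it; Q is a fork and Q is not conditioned on — no node blocks this path, so it is active.
Path 6: V → E ← K → N → U ← F
  E is a collider and E is conditioned on, which opens it; K is a fork and K is not conditioned on; N is a chain and N is not conditioned on; U is a collider and U is conditioned on, which opens it — no node blocks this path, so it is active.
Since the path V → N → U ← Q → F is active, V and F are not d-separated given {E, U}.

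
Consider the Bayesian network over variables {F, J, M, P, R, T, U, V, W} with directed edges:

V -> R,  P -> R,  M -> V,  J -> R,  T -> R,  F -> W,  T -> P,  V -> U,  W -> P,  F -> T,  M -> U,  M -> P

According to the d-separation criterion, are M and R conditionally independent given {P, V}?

We examine all 5 paths between M and R:
  1. M → P ← T → R — P:collider[open]; T:fork[open] ⇒ active
  2. M → P → R — P:chain[blocks] ⇒ blocked
  3. M → P ← W ← F → T → R — P:collider[open]; W:chain[open]; F:fork[open]; T:chain[open] ⇒ active
  4. M → U ← V → R — U:collider[blocks]; V:fork[blocks] ⇒ blocked
  5. M → V → R — V:chain[blocks] ⇒ blocked
Because an active path exists, M and R are not d-separated.

No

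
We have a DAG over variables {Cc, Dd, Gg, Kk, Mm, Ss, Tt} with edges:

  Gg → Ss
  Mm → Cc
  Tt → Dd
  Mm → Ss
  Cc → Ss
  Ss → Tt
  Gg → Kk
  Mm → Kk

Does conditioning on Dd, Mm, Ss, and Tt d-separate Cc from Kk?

Enumerating the 4 paths from Cc to Kk and testing each for blocking by {Dd, Mm, Ss, Tt}:
Path 1: Cc → Ss ← Gg → Kk
  Ss is a collider and Ss is conditioned on, which opens it; Gg is a fork and Gg is not conditioned on — no node blocks this path, so it is active.
Path 2: Cc → Ss ← Mm → Kk
  Mm is a fork here and Mm is conditioned on, so the path is blocked at Mm.
Path 3: Cc ← Mm → Ss ← Gg → Kk
  Mm is a fork here and Mm is conditioned on, so the path is blocked at Mm.
Path 4: Cc ← Mm → Kk
  Mm is a fork here and Mm is conditioned on, so the path is blocked at Mm.
Since the path Cc → Ss ← Gg → Kk is active, Cc and Kk are not d-separated given {Dd, Mm, Ss, Tt}.

No — Cc and Kk are not d-separated given {Dd, Mm, Ss, Tt}.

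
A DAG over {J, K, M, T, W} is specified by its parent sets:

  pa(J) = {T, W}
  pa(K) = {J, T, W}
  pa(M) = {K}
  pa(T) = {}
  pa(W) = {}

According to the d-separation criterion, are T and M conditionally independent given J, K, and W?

3 paths connect T and M; each must be blocked for d-separation to hold:
Path 1: T → K → M
  K is a chain here and K is conditioned on, so the path is blocked at K.
Path 2: T → J ← W → K → M
  W is a fork here and W is conditioned on, so the path is blocked at W.
Path 3: T → J → K → M
  J is a chain here and J is conditioned on, so the path is blocked at J.
Every path is blocked, so T and M are d-separated given {J, K, W}.

Yes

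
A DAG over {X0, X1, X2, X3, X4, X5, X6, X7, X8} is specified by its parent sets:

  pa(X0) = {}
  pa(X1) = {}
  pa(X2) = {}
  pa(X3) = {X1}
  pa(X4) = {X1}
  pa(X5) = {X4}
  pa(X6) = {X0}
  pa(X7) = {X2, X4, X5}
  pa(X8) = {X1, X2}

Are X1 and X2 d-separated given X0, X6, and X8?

No — X1 and X2 are not d-separated given {X0, X6, X8}.

3 paths connect X1 and X2; each must be blocked for d-separation to hold:
  1. X1 → X4 → X5 → X7 ← X2 — X4:chain[open]; X5:chain[open]; X7:collider[blocks] ⇒ blocked
  2. X1 → X4 → X7 ← X2 — X4:chain[open]; X7:collider[blocks] ⇒ blocked
  3. X1 → X8 ← X2 — X8:collider[open] ⇒ active
At least one path is unblocked, so d-separation fails.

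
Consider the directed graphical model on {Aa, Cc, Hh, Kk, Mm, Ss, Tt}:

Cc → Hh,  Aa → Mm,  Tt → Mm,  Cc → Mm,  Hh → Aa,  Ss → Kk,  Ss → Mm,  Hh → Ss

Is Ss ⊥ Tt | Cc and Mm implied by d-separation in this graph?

3 paths connect Ss and Tt; each must be blocked for d-separation to hold:
Path 1: Ss → Mm ← Tt
  Mm is a collider and Mm is conditioned on, which opens it — no node blocks this path, so it is active.
Path 2: Ss ← Hh → Aa → Mm ← Tt
  Hh is a fork and Hh is not conditioned on; Aa is a chain and Aa is not conditioned on; Mm is a collider and Mm is conditioned on, which opens it — no node blocks this path, so it is active.
Path 3: Ss ← Hh ← Cc → Mm ← Tt
  Cc is a fork here and Cc is conditioned on, so the path is blocked at Cc.
Since the path Ss → Mm ← Tt is active, Ss and Tt are not d-separated given {Cc, Mm}.

No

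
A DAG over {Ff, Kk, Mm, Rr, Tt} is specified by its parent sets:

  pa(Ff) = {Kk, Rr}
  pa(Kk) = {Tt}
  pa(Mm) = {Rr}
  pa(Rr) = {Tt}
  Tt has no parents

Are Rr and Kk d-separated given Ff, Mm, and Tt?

No

We examine all 2 paths between Rr and Kk:
Path 1: Rr ← Tt → Kk
  Tt is a fork here and Tt is conditioned on, so the path is blocked at Tt.
Path 2: Rr → Ff ← Kk
  Ff is a collider and Ff is conditioned on, which opens it — no node blocks this path, so it is active.
Since the path Rr → Ff ← Kk is active, Rr and Kk are not d-separated given {Ff, Mm, Tt}.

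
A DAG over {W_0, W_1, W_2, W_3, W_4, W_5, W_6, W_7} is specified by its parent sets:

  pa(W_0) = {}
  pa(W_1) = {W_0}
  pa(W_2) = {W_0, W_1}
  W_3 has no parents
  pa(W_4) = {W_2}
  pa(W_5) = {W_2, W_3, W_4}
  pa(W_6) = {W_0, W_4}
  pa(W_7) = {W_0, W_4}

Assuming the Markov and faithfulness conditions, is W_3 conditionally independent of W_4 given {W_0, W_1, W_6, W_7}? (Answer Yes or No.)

We examine all 6 paths between W_3 and W_4:
Path 1: W_3 → W_5 ← W_4
  W_5 is a collider here and neither W_5 nor any of its descendants is conditioned on, so the collider stays closed — the path is blocked at W_5.
Path 2: W_3 → W_5 ← W_2 → W_4
  W_5 is a collider here and neither W_5 nor any of its descendants is conditioned on, so the collider stays closed — the path is blocked at W_5.
Path 3: W_3 → W_5 ← W_2 ← W_0 → W_7 ← W_4
  W_5 is a collider here and neither W_5 nor any of its descendants is conditioned on, so the collider stays closed — the path is blocked at W_5.
Path 4: W_3 → W_5 ← W_2 ← W_0 → W_6 ← W_4
  W_5 is a collider here and neither W_5 nor any of its descendants is conditioned on, so the collider stays closed — the path is blocked at W_5.
Path 5: W_3 → W_5 ← W_2 ← W_1 ← W_0 → W_7 ← W_4
  W_5 is a collider here and neither W_5 nor any of its descendants is conditioned on, so the collider stays closed — the path is blocked at W_5.
Path 6: W_3 → W_5 ← W_2 ← W_1 ← W_0 → W_6 ← W_4
  W_5 is a collider here and neither W_5 nor any of its descendants is conditioned on, so the collider stays closed — the path is blocked at W_5.
All paths are blocked; W_3 ⊥ W_4 | {W_0, W_1, W_6, W_7} holds.

Yes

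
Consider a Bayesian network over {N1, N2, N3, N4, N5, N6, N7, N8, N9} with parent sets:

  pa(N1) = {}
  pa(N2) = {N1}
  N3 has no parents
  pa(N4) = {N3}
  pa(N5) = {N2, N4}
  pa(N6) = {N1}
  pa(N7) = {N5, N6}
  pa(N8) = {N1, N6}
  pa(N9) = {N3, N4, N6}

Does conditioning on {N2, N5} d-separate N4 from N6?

There are 5 undirected paths between N4 and N6; checking each against the conditioning set {N2, N5}:
Path 1: N4 → N5 → N7 ← N6
  N5 is a chain here and N5 is conditioned on, so the path is blocked at N5.
Path 2: N4 → N5 ← N2 ← N1 → N8 ← N6
  N2 is a chain here and N2 is conditioned on, so the path is blocked at N2.
Path 3: N4 → N5 ← N2 ← N1 → N6
  N2 is a chain here and N2 is conditioned on, so the path is blocked at N2.
Path 4: N4 → N9 ← N6
  N9 is a collider here and neither N9 nor any of its descendants is conditioned on, so the collider stays closed — the path is blocked at N9.
Path 5: N4 ← N3 → N9 ← N6
  N9 is a collider here and neither N9 nor any of its descendants is conditioned on, so the collider stays closed — the path is blocked at N9.
All paths are blocked; N4 ⊥ N6 | {N2, N5} holds.

Yes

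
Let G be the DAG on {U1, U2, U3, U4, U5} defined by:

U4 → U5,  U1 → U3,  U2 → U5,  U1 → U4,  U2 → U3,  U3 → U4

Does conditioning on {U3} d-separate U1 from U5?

4 paths connect U1 and U5; each must be blocked for d-separation to hold:
  1. U1 → U3 ← U2 → U5 — U3:collider[open]; U2:fork[open] ⇒ active
  2. U1 → U3 → U4 → U5 — U3:chain[blocks]; U4:chain[open] ⇒ blocked
  3. U1 → U4 ← U3 ← U2 → U5 — U4:collider[blocks]; U3:chain[blocks]; U2:fork[open] ⇒ blocked
  4. U1 → U4 → U5 — U4:chain[open] ⇒ active
Because an active path exists, U1 and U5 are not d-separated.

No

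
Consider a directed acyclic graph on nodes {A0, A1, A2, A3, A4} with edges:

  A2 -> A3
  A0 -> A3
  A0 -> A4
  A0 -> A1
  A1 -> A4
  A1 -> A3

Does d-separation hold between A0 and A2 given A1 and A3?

No — A0 and A2 are not d-separated given {A1, A3}.

We examine all 3 paths between A0 and A2:
Path 1: A0 → A3 ← A2
  A3 is a collider and A3 is conditioned on, which opens it — no node blocks this path, so it is active.
Path 2: A0 → A4 ← A1 → A3 ← A2
  A4 is a collider here and neither A4 nor any of its descendants is conditioned on, so the collider stays closed — the path is blocked at A4.
Path 3: A0 → A1 → A3 ← A2
  A1 is a chain here and A1 is conditioned on, so the path is blocked at A1.
Since the path A0 → A3 ← A2 is active, A0 and A2 are not d-separated given {A1, A3}.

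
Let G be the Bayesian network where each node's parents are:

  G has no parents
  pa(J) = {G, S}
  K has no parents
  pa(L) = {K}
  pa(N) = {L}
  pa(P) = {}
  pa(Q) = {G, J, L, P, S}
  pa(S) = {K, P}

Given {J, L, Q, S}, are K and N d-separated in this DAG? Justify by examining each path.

Yes — K and N are d-separated given {J, L, Q, S}.

5 paths connect K and N; each must be blocked for d-separation to hold:
  1. K → L → N — L:chain[blocks] ⇒ blocked
  2. K → S → J → Q ← L → N — S:chain[blocks]; J:chain[blocks]; Q:collider[open]; L:fork[blocks] ⇒ blocked
  3. K → S → J ← G → Q ← L → N — S:chain[blocks]; J:collider[open]; G:fork[open]; Q:collider[open]; L:fork[blocks] ⇒ blocked
  4. K → S ← P → Q ← L → N — S:collider[open]; P:fork[open]; Q:collider[open]; L:fork[blocks] ⇒ blocked
  5. K → S → Q ← L → N — S:chain[blocks]; Q:collider[open]; L:fork[blocks] ⇒ blocked
All paths are blocked; K ⊥ N | {J, L, Q, S} holds.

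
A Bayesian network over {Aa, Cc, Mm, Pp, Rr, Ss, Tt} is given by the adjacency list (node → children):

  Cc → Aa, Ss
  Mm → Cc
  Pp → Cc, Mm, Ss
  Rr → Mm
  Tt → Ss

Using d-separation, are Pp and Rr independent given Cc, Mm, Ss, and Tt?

No — Pp and Rr are not d-separated given {Cc, Mm, Ss, Tt}.

Enumerating the 3 paths from Pp to Rr and testing each for blocking by {Cc, Mm, Ss, Tt}:
Path 1: Pp → Cc ← Mm ← Rr
  Mm is a chain here and Mm is conditioned on, so the path is blocked at Mm.
Path 2: Pp → Ss ← Cc ← Mm ← Rr
  Cc is a chain here and Cc is conditioned on, so the path is blocked at Cc.
Path 3: Pp → Mm ← Rr
  Mm is a collider and Mm is conditioned on, which opens it — no node blocks this path, so it is active.
At least one path is unblocked, so d-separation fails.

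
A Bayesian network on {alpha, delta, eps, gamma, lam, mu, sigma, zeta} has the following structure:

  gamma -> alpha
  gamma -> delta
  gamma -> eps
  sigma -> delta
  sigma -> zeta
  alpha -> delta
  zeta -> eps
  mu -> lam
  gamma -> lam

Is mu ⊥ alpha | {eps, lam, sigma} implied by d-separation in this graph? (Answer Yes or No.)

Enumerating the 3 paths from mu to alpha and testing each for blocking by {eps, lam, sigma}:
Path 1: mu → lam ← gamma → alpha
  lam is a collider and lam is conditioned on, which opens it; gamma is a fork and gamma is not conditioned on — no node blocks this path, so it is active.
Path 2: mu → lam ← gamma → delta ← alpha
  delta is a collider here and neither delta nor any of its descendants is conditioned on, so the collider stays closed — the path is blocked at delta.
Path 3: mu → lam ← gamma → eps ← zeta ← sigma → delta ← alpha
  sigma is a fork here and sigma is conditioned on, so the path is blocked at sigma.
At least one path is unblocked, so d-separation fails.

No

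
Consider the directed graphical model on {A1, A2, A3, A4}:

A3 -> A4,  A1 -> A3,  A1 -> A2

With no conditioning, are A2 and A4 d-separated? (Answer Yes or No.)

There is one path between A2 and A4:
  1. A2 ← A1 → A3 → A4 — A1:fork[open]; A3:chain[open] ⇒ active
Since the path A2 ← A1 → A3 → A4 is active, A2 and A4 are not d-separated given ∅.

No — A2 and A4 are not d-separated given ∅.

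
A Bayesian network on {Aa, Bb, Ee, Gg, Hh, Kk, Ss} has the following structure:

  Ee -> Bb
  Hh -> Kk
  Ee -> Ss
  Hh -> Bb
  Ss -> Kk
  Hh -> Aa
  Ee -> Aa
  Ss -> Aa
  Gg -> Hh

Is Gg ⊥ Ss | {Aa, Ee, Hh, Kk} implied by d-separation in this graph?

There are 5 undirected paths between Gg and Ss; checking each against the conditioning set {Aa, Ee, Hh, Kk}:
Path 1: Gg → Hh → Kk ← Ss
  Hh is a chain here and Hh is conditioned on, so the path is blocked at Hh.
Path 2: Gg → Hh → Aa ← Ss
  Hh is a chain here and Hh is conditioned on, so the path is blocked at Hh.
Path 3: Gg → Hh → Aa ← Ee → Ss
  Hh is a chain here and Hh is conditioned on, so the path is blocked at Hh.
Path 4: Gg → Hh → Bb ← Ee → Ss
  Hh is a chain here and Hh is conditioned on, so the path is blocked at Hh.
Path 5: Gg → Hh → Bb ← Ee → Aa ← Ss
  Hh is a chain here and Hh is conditioned on, so the path is blocked at Hh.
Every path is blocked, so Gg and Ss are d-separated given {Aa, Ee, Hh, Kk}.

Yes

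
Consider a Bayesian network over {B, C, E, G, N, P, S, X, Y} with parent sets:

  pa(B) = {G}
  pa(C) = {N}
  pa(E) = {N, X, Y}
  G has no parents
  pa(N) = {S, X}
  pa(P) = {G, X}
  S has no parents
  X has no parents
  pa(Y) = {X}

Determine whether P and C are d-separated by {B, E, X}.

Yes

3 paths connect P and C; each must be blocked for d-separation to hold:
Path 1: P ← X → Y → E ← N → C
  X is a fork here and X is conditioned on, so the path is blocked at X.
Path 2: P ← X → E ← N → C
  X is a fork here and X is conditioned on, so the path is blocked at X.
Path 3: P ← X → N → C
  X is a fork here and X is conditioned on, so the path is blocked at X.
All paths are blocked; P ⊥ C | {B, E, X} holds.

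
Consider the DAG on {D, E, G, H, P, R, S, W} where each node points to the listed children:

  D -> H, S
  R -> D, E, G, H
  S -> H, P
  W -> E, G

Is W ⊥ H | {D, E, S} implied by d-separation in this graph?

We examine all 6 paths between W and H:
Path 1: W → E ← R → H
  E is a collider and E is conditioned on, which opens it; R is a fork and R is not conditioned on — no node blocks this path, so it is active.
Path 2: W → E ← R → D → H
  D is a chain here and D is conditioned on, so the path is blocked at D.
Path 3: W → E ← R → D → S → H
  D is a chain here and D is conditioned on, so the path is blocked at D.
Path 4: W → G ← R → H
  G is a collider here and neither G nor any of its descendants is conditioned on, so the collider stays closed — the path is blocked at G.
Path 5: W → G ← R → D → H
  G is a collider here and neither G nor any of its descendants is conditioned on, so the collider stays closed — the path is blocked at G.
Path 6: W → G ← R → D → S → H
  G is a collider here and neither G nor any of its descendants is conditioned on, so the collider stays closed — the path is blocked at G.
At least one path is unblocked, so d-separation fails.

No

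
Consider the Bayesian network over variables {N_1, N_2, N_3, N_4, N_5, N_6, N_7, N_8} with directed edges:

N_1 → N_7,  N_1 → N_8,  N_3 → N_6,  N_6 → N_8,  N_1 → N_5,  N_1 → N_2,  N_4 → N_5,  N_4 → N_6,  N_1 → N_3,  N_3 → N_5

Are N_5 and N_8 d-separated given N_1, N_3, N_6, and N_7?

6 paths connect N_5 and N_8; each must be blocked for d-separation to hold:
Path 1: N_5 ← N_4 → N_6 ← N_3 ← N_1 → N_8
  N_3 is a chain here and N_3 is conditioned on, so the path is blocked at N_3.
Path 2: N_5 ← N_4 → N_6 → N_8
  N_6 is a chain here and N_6 is conditioned on, so the path is blocked at N_6.
Path 3: N_5 ← N_3 → N_6 → N_8
  N_3 is a fork here and N_3 is conditioned on, so the path is blocked at N_3.
Path 4: N_5 ← N_3 ← N_1 → N_8
  N_3 is a chain here and N_3 is conditioned on, so the path is blocked at N_3.
Path 5: N_5 ← N_1 → N_3 → N_6 → N_8
  N_1 is a fork here and N_1 is conditioned on, so the path is blocked at N_1.
Path 6: N_5 ← N_1 → N_8
  N_1 is a fork here and N_1 is conditioned on, so the path is blocked at N_1.
All paths are blocked; N_5 ⊥ N_8 | {N_1, N_3, N_6, N_7} holds.

Yes — N_5 and N_8 are d-separated given {N_1, N_3, N_6, N_7}.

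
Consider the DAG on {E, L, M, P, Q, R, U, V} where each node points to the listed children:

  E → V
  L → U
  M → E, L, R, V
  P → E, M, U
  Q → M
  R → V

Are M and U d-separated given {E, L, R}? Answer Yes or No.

We examine all 5 paths between M and U:
Path 1: M ← P → U
  P is a fork and P is not conditioned on — no node blocks this path, so it is active.
Path 2: M → R → V ← E ← P → U
  R is a chain here and R is conditioned on, so the path is blocked at R.
Path 3: M → L → U
  L is a chain here and L is conditioned on, so the path is blocked at L.
Path 4: M → V ← E ← P → U
  V is a collider here and neither V nor any of its descendants is conditioned on, so the collider stays closed — the path is blocked at V.
Path 5: M → E ← P → U
  E is a collider and E is conditioned on, which opens it; P is a fork and P is not conditioned on — no node blocks this path, so it is active.
At least one path is unblocked, so d-separation fails.

No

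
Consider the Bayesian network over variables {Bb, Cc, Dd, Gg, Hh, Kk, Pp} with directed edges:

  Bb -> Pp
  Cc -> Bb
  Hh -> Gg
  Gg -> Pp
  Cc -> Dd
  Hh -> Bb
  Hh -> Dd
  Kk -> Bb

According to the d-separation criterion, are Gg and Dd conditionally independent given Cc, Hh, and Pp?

Enumerating the 4 paths from Gg to Dd and testing each for blocking by {Cc, Hh, Pp}:
  1. Gg ← Hh → Dd — Hh:fork[blocks] ⇒ blocked
  2. Gg ← Hh → Bb ← Cc → Dd — Hh:fork[blocks]; Bb:collider[open]; Cc:fork[blocks] ⇒ blocked
  3. Gg → Pp ← Bb ← Cc → Dd — Pp:collider[open]; Bb:chain[open]; Cc:fork[blocks] ⇒ blocked
  4. Gg → Pp ← Bb ← Hh → Dd — Pp:collider[open]; Bb:chain[open]; Hh:fork[blocks] ⇒ blocked
All paths are blocked; Gg ⊥ Dd | {Cc, Hh, Pp} holds.

Yes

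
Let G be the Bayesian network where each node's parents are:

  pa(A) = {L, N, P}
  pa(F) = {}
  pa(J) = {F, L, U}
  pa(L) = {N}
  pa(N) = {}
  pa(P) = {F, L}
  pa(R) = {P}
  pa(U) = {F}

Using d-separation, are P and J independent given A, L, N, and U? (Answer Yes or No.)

5 paths connect P and J; each must be blocked for d-separation to hold:
Path 1: P ← F → J
  F is a fork and F is not conditioned on — no node blocks this path, so it is active.
Path 2: P ← F → U → J
  U is a chain here and U is conditioned on, so the path is blocked at U.
Path 3: P → A ← N → L → J
  N is a fork here and N is conditioned on, so the path is blocked at N.
Path 4: P → A ← L → J
  L is a fork here and L is conditioned on, so the path is blocked at L.
Path 5: P ← L → J
  L is a fork here and L is conditioned on, so the path is blocked at L.
Since the path P ← F → J is active, P and J are not d-separated given {A, L, N, U}.

No — P and J are not d-separated given {A, L, N, U}.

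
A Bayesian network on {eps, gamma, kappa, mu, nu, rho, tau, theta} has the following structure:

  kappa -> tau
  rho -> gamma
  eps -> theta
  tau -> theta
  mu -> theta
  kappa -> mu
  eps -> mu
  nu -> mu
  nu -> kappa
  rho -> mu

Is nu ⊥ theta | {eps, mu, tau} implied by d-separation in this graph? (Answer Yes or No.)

There are 6 undirected paths between nu and theta; checking each against the conditioning set {eps, mu, tau}:
Path 1: nu → mu → theta
  mu is a chain here and mu is conditioned on, so the path is blocked at mu.
Path 2: nu → mu ← eps → theta
  eps is a fork here and eps is conditioned on, so the path is blocked at eps.
Path 3: nu → mu ← kappa → tau → theta
  tau is a chain here and tau is conditioned on, so the path is blocked at tau.
Path 4: nu → kappa → tau → theta
  tau is a chain here and tau is conditioned on, so the path is blocked at tau.
Path 5: nu → kappa → mu → theta
  mu is a chain here and mu is conditioned on, so the path is blocked at mu.
Path 6: nu → kappa → mu ← eps → theta
  eps is a fork here and eps is conditioned on, so the path is blocked at eps.
All paths are blocked; nu ⊥ theta | {eps, mu, tau} holds.

Yes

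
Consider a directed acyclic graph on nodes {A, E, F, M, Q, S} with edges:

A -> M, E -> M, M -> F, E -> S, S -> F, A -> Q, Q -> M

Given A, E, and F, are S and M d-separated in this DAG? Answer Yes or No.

No

We examine all 2 paths between S and M:
Path 1: S → F ← M
  F is a collider and F is conditioned on, which opens it — no node blocks this path, so it is active.
Path 2: S ← E → M
  E is a fork here and E is conditioned on, so the path is blocked at E.
Since the path S → F ← M is active, S and M are not d-separated given {A, E, F}.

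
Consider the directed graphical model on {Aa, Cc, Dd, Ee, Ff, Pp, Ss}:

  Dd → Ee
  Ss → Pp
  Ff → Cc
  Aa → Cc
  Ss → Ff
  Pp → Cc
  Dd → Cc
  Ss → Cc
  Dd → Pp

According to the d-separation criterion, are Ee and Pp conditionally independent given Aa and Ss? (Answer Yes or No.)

Enumerating the 4 paths from Ee to Pp and testing each for blocking by {Aa, Ss}:
Path 1: Ee ← Dd → Cc ← Pp
  Cc is a collider here and neither Cc nor any of its descendants is conditioned on, so the collider stays closed — the path is blocked at Cc.
Path 2: Ee ← Dd → Cc ← Ff ← Ss → Pp
  Cc is a collider here and neither Cc nor any of its descendants is conditioned on, so the collider stays closed — the path is blocked at Cc.
Path 3: Ee ← Dd → Cc ← Ss → Pp
  Cc is a collider here and neither Cc nor any of its descendants is conditioned on, so the collider stays closed — the path is blocked at Cc.
Path 4: Ee ← Dd → Pp
  Dd is a fork and Dd is not conditioned on — no node blocks this path, so it is active.
Since the path Ee ← Dd → Pp is active, Ee and Pp are not d-separated given {Aa, Ss}.

No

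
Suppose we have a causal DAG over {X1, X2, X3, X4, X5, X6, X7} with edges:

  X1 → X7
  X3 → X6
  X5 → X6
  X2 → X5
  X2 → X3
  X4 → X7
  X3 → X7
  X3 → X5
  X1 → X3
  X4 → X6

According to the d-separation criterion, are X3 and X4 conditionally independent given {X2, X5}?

5 paths connect X3 and X4; each must be blocked for d-separation to hold:
  1. X3 → X6 ← X4 — X6:collider[blocks] ⇒ blocked
  2. X3 ← X1 → X7 ← X4 — X1:fork[open]; X7:collider[blocks] ⇒ blocked
  3. X3 → X7 ← X4 — X7:collider[blocks] ⇒ blocked
  4. X3 → X5 → X6 ← X4 — X5:chain[blocks]; X6:collider[blocks] ⇒ blocked
  5. X3 ← X2 → X5 → X6 ← X4 — X2:fork[blocks]; X5:chain[blocks]; X6:collider[blocks] ⇒ blocked
All paths are blocked; X3 ⊥ X4 | {X2, X5} holds.

Yes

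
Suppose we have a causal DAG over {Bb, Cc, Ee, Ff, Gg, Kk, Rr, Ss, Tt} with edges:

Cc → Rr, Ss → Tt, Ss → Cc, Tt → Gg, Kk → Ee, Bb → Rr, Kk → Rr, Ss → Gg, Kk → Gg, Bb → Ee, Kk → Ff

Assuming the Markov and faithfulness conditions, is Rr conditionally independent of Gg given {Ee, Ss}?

No

We examine all 4 paths between Rr and Gg:
Path 1: Rr ← Bb → Ee ← Kk → Gg
  Bb is a fork and Bb is not conditioned on; Ee is a collider and Ee is conditioned on, which opens it; Kk is a fork and Kk is not conditioned on — no node blocks this path, so it is active.
Path 2: Rr ← Cc ← Ss → Gg
  Ss is a fork here and Ss is conditioned on, so the path is blocked at Ss.
Path 3: Rr ← Cc ← Ss → Tt → Gg
  Ss is a fork here and Ss is conditioned on, so the path is blocked at Ss.
Path 4: Rr ← Kk → Gg
  Kk is a fork and Kk is not conditioned on — no node blocks this path, so it is active.
At least one path is unblocked, so d-separation fails.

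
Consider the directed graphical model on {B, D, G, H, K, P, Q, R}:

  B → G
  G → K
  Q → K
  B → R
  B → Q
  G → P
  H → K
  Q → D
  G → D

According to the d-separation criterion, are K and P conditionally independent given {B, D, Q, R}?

There are 3 undirected paths between K and P; checking each against the conditioning set {B, D, Q, R}:
Path 1: K ← Q → D ← G → P
  Q is a fork here and Q is conditioned on, so the path is blocked at Q.
Path 2: K ← Q ← B → G → P
  Q is a chain here and Q is conditioned on, so the path is blocked at Q.
Path 3: K ← G → P
  G is a fork and G is not conditioned on — no node blocks this path, so it is active.
At least one path is unblocked, so d-separation fails.

No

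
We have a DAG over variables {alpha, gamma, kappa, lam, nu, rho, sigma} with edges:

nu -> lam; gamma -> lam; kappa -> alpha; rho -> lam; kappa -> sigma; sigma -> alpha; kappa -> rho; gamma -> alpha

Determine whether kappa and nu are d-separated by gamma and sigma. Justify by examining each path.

Enumerating the 3 paths from kappa to nu and testing each for blocking by {gamma, sigma}:
  1. kappa → alpha ← gamma → lam ← nu — alpha:collider[blocks]; gamma:fork[blocks]; lam:collider[blocks] ⇒ blocked
  2. kappa → rho → lam ← nu — rho:chain[open]; lam:collider[blocks] ⇒ blocked
  3. kappa → sigma → alpha ← gamma → lam ← nu — sigma:chain[blocks]; alpha:collider[blocks]; gamma:fork[blocks]; lam:collider[blocks] ⇒ blocked
Every path is blocked, so kappa and nu are d-separated given {gamma, sigma}.

Yes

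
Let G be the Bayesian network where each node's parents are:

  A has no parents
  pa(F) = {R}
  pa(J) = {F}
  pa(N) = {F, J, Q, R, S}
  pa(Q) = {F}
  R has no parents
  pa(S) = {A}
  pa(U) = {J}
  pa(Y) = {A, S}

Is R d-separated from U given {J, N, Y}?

Yes — R and U are d-separated given {J, N, Y}.

6 paths connect R and U; each must be blocked for d-separation to hold:
Path 1: R → N ← J → U
  J is a fork here and J is conditioned on, so the path is blocked at J.
Path 2: R → N ← Q ← F → J → U
  J is a chain here and J is conditioned on, so the path is blocked at J.
Path 3: R → N ← F → J → U
  J is a chain here and J is conditioned on, so the path is blocked at J.
Path 4: R → F → J → U
  J is a chain here and J is conditioned on, so the path is blocked at J.
Path 5: R → F → N ← J → U
  J is a fork here and J is conditioned on, so the path is blocked at J.
Path 6: R → F → Q → N ← J → U
  J is a fork here and J is conditioned on, so the path is blocked at J.
All paths are blocked; R ⊥ U | {J, N, Y} holds.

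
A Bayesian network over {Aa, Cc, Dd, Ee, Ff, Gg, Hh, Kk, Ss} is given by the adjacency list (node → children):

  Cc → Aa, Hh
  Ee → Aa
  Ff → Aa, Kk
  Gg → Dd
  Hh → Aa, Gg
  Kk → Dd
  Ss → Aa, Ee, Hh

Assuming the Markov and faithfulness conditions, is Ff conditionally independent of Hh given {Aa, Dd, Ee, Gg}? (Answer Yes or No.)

No

Enumerating the 5 paths from Ff to Hh and testing each for blocking by {Aa, Dd, Ee, Gg}:
Path 1: Ff → Kk → Dd ← Gg ← Hh
  Gg is a chain here and Gg is conditioned on, so the path is blocked at Gg.
Path 2: Ff → Aa ← Ee ← Ss → Hh
  Ee is a chain here and Ee is conditioned on, so the path is blocked at Ee.
Path 3: Ff → Aa ← Ss → Hh
  Aa is a collider and Aa is conditioned on, which opens it; Ss is a fork and Ss is not conditioned on — no node blocks this path, so it is active.
Path 4: Ff → Aa ← Hh
  Aa is a collider and Aa is conditioned on, which opens it — no node blocks this path, so it is active.
Path 5: Ff → Aa ← Cc → Hh
  Aa is a collider and Aa is conditioned on, which opens it; Cc is a fork and Cc is not conditioned on — no node blocks this path, so it is active.
At least one path is unblocked, so d-separation fails.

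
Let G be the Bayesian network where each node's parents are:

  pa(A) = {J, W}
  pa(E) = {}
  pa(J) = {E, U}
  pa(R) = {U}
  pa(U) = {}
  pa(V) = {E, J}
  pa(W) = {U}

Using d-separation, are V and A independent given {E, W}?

No — V and A are not d-separated given {E, W}.

There are 4 undirected paths between V and A; checking each against the conditioning set {E, W}:
  1. V ← J ← U → W → A — J:chain[open]; U:fork[open]; W:chain[blocks] ⇒ blocked
  2. V ← J → A — J:fork[open] ⇒ active
  3. V ← E → J ← U → W → A — E:fork[blocks]; J:collider[blocks]; U:fork[open]; W:chain[blocks] ⇒ blocked
  4. V ← E → J → A — E:fork[blocks]; J:chain[open] ⇒ blocked
Because an active path exists, V and A are not d-separated.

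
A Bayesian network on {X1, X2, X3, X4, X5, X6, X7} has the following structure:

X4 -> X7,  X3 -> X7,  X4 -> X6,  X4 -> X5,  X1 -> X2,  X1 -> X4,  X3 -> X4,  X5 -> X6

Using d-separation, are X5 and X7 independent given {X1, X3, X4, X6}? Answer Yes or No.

Yes

We examine all 4 paths between X5 and X7:
  1. X5 ← X4 → X7 — X4:fork[blocks] ⇒ blocked
  2. X5 ← X4 ← X3 → X7 — X4:chain[blocks]; X3:fork[blocks] ⇒ blocked
  3. X5 → X6 ← X4 → X7 — X6:collider[open]; X4:fork[blocks] ⇒ blocked
  4. X5 → X6 ← X4 ← X3 → X7 — X6:collider[open]; X4:chain[blocks]; X3:fork[blocks] ⇒ blocked
All paths are blocked; X5 ⊥ X7 | {X1, X3, X4, X6} holds.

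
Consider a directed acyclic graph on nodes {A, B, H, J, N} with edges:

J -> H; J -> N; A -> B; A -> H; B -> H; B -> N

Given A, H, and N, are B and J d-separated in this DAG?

No

We examine all 3 paths between B and J:
Path 1: B → N ← J
  N is a collider and N is conditioned on, which opens it — no node blocks this path, so it is active.
Path 2: B ← A → H ← J
  A is a fork here and A is conditioned on, so the path is blocked at A.
Path 3: B → H ← J
  H is a collider and H is conditioned on, which opens it — no node blocks this path, so it is active.
At least one path is unblocked, so d-separation fails.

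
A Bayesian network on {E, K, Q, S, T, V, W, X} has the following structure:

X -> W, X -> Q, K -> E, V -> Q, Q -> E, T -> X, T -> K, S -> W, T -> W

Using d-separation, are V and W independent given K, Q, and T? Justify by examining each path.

No — V and W are not d-separated given {K, Q, T}.

We examine all 4 paths between V and W:
  1. V → Q ← X → W — Q:collider[open]; X:fork[open] ⇒ active
  2. V → Q ← X ← T → W — Q:collider[open]; X:chain[open]; T:fork[blocks] ⇒ blocked
  3. V → Q → E ← K ← T → W — Q:chain[blocks]; E:collider[blocks]; K:chain[blocks]; T:fork[blocks] ⇒ blocked
  4. V → Q → E ← K ← T → X → W — Q:chain[blocks]; E:collider[blocks]; K:chain[blocks]; T:fork[blocks]; X:chain[open] ⇒ blocked
Since the path V → Q ← X → W is active, V and W are not d-separated given {K, Q, T}.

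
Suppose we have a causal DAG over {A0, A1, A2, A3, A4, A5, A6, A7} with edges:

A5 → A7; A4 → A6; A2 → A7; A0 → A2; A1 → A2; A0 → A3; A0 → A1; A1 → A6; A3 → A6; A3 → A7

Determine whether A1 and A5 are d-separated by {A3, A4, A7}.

No — A1 and A5 are not d-separated given {A3, A4, A7}.

Enumerating the 6 paths from A1 to A5 and testing each for blocking by {A3, A4, A7}:
  1. A1 → A6 ← A3 → A7 ← A5 — A6:collider[blocks]; A3:fork[blocks]; A7:collider[open] ⇒ blocked
  2. A1 → A6 ← A3 ← A0 → A2 → A7 ← A5 — A6:collider[blocks]; A3:chain[blocks]; A0:fork[open]; A2:chain[open]; A7:collider[open] ⇒ blocked
  3. A1 → A2 → A7 ← A5 — A2:chain[open]; A7:collider[open] ⇒ active
  4. A1 → A2 ← A0 → A3 → A7 ← A5 — A2:collider[open]; A0:fork[open]; A3:chain[blocks]; A7:collider[open] ⇒ blocked
  5. A1 ← A0 → A2 → A7 ← A5 — A0:fork[open]; A2:chain[open]; A7:collider[open] ⇒ active
  6. A1 ← A0 → A3 → A7 ← A5 — A0:fork[open]; A3:chain[blocks]; A7:collider[open] ⇒ blocked
Since the path A1 → A2 → A7 ← A5 is active, A1 and A5 are not d-separated given {A3, A4, A7}.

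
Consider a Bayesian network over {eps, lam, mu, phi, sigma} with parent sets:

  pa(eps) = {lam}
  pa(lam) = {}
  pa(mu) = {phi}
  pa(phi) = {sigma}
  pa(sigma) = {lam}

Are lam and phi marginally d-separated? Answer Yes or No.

No

Only one path connects lam and phi:
Path 1: lam → sigma → phi
  sigma is a chain and sigma is not conditioned on — no node blocks this path, so it is active.
Because an active path exists, lam and phi are not d-separated.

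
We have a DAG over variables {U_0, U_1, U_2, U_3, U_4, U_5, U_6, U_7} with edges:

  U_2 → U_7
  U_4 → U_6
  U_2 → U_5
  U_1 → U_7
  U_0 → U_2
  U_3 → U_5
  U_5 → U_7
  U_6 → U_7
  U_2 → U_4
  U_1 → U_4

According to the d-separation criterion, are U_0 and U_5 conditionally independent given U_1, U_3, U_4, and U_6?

Enumerating the 4 paths from U_0 to U_5 and testing each for blocking by {U_1, U_3, U_4, U_6}:
Path 1: U_0 → U_2 → U_4 → U_6 → U_7 ← U_5
  U_4 is a chain here and U_4 is conditioned on, so the path is blocked at U_4.
Path 2: U_0 → U_2 → U_4 ← U_1 → U_7 ← U_5
  U_1 is a fork here and U_1 is conditioned on, so the path is blocked at U_1.
Path 3: U_0 → U_2 → U_7 ← U_5
  U_7 is a collider here and neither U_7 nor any of its descendants is conditioned on, so the collider stays closed — the path is blocked at U_7.
Path 4: U_0 → U_2 → U_5
  U_2 is a chain and U_2 is not conditioned on — no node blocks this path, so it is active.
At least one path is unblocked, so d-separation fails.

No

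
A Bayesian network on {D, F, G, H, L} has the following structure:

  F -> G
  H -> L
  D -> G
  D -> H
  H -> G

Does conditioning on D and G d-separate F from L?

There are 2 undirected paths between F and L; checking each against the conditioning set {D, G}:
Path 1: F → G ← H → L
  G is a collider and G is conditioned on, which opens it; H is a fork and H is not conditioned on — no node blocks this path, so it is active.
Path 2: F → G ← D → H → L
  D is a fork here and D is conditioned on, so the path is blocked at D.
At least one path is unblocked, so d-separation fails.

No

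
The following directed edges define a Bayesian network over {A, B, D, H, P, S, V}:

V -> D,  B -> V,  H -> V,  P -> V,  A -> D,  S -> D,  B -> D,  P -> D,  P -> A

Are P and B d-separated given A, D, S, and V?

No — P and B are not d-separated given {A, D, S, V}.

We examine all 6 paths between P and B:
  1. P → D ← B — D:collider[open] ⇒ active
  2. P → D ← V ← B — D:collider[open]; V:chain[blocks] ⇒ blocked
  3. P → A → D ← B — A:chain[blocks]; D:collider[open] ⇒ blocked
  4. P → A → D ← V ← B — A:chain[blocks]; D:collider[open]; V:chain[blocks] ⇒ blocked
  5. P → V → D ← B — V:chain[blocks]; D:collider[open] ⇒ blocked
  6. P → V ← B — V:collider[open] ⇒ active
Since the path P → D ← B is active, P and B are not d-separated given {A, D, S, V}.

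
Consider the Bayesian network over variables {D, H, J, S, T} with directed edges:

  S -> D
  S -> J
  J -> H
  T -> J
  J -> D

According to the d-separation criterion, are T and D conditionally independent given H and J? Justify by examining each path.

No

There are 2 undirected paths between T and D; checking each against the conditioning set {H, J}:
Path 1: T → J ← S → D
  J is a collider and J is conditioned on, which opens it; S is a fork and S is not conditioned on — no node blocks this path, so it is active.
Path 2: T → J → D
  J is a chain here and J is conditioned on, so the path is blocked at J.
Because an active path exists, T and D are not d-separated.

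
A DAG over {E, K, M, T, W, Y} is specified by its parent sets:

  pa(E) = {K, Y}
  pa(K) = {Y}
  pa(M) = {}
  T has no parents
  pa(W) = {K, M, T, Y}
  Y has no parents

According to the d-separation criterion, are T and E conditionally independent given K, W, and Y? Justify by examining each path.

Enumerating the 4 paths from T to E and testing each for blocking by {K, W, Y}:
Path 1: T → W ← Y → K → E
  Y is a fork here and Y is conditioned on, so the path is blocked at Y.
Path 2: T → W ← Y → E
  Y is a fork here and Y is conditioned on, so the path is blocked at Y.
Path 3: T → W ← K ← Y → E
  K is a chain here and K is conditioned on, so the path is blocked at K.
Path 4: T → W ← K → E
  K is a fork here and K is conditioned on, so the path is blocked at K.
Since every path is blocked, d-separation holds.

Yes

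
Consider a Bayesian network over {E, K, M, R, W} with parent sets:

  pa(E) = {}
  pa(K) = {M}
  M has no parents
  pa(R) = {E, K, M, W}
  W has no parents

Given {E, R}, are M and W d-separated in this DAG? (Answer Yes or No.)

No

Enumerating the 2 paths from M to W and testing each for blocking by {E, R}:
  1. M → R ← W — R:collider[open] ⇒ active
  2. M → K → R ← W — K:chain[open]; R:collider[open] ⇒ active
At least one path is unblocked, so d-separation fails.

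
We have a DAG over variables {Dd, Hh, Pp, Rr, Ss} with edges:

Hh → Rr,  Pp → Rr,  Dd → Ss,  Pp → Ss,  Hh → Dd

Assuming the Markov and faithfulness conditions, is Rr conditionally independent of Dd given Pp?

No — Rr and Dd are not d-separated given {Pp}.

2 paths connect Rr and Dd; each must be blocked for d-separation to hold:
Path 1: Rr ← Hh → Dd
  Hh is a fork and Hh is not conditioned on — no node blocks this path, so it is active.
Path 2: Rr ← Pp → Ss ← Dd
  Pp is a fork here and Pp is conditioned on, so the path is blocked at Pp.
At least one path is unblocked, so d-separation fails.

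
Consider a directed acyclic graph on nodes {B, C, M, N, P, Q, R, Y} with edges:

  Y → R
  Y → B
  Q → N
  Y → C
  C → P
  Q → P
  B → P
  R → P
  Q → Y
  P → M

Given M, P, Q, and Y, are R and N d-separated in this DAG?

Yes

We examine all 6 paths between R and N:
Path 1: R → P ← C ← Y ← Q → N
  Y is a chain here and Y is conditioned on, so the path is blocked at Y.
Path 2: R → P ← Q → N
  Q is a fork here and Q is conditioned on, so the path is blocked at Q.
Path 3: R → P ← B ← Y ← Q → N
  Y is a chain here and Y is conditioned on, so the path is blocked at Y.
Path 4: R ← Y → C → P ← Q → N
  Y is a fork here and Y is conditioned on, so the path is blocked at Y.
Path 5: R ← Y ← Q → N
  Y is a chain here and Y is conditioned on, so the path is blocked at Y.
Path 6: R ← Y → B → P ← Q → N
  Y is a fork here and Y is conditioned on, so the path is blocked at Y.
All paths are blocked; R ⊥ N | {M, P, Q, Y} holds.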